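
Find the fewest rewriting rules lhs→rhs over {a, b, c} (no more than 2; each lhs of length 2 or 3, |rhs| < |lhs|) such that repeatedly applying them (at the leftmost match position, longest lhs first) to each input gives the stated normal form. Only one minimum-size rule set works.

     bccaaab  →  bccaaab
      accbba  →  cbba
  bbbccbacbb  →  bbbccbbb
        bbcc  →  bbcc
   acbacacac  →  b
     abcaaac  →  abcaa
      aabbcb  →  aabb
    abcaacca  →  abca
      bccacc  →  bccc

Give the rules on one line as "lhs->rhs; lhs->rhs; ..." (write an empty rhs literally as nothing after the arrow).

  | bccaaab
  | accbba => cbba
  | bbbccbacbb => bbbccbbb
  | bbcc

ac->; bcb->b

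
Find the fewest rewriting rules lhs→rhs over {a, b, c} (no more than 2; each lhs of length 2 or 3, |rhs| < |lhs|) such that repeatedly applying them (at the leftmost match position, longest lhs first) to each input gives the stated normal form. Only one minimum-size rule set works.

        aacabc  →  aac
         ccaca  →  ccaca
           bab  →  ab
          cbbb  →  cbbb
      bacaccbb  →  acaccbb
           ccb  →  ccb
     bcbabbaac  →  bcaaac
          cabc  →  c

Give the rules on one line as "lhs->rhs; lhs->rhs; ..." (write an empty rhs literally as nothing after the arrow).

abc->; ba->a

  | aacabc => aac
  | ccaca
  | bab => ab
  | cbbb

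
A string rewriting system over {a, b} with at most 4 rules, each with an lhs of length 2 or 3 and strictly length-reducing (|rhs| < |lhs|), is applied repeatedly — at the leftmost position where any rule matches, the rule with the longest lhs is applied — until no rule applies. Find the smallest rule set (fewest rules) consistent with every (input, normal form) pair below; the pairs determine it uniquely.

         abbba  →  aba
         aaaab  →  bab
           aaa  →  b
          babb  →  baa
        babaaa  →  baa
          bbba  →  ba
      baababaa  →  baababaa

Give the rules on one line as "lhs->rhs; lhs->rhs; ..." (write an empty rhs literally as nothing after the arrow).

aaa->b; bb->a; bbb->b

  | abbba => aba
  | aaaab => bab
  | aaa => b
  | babb => baa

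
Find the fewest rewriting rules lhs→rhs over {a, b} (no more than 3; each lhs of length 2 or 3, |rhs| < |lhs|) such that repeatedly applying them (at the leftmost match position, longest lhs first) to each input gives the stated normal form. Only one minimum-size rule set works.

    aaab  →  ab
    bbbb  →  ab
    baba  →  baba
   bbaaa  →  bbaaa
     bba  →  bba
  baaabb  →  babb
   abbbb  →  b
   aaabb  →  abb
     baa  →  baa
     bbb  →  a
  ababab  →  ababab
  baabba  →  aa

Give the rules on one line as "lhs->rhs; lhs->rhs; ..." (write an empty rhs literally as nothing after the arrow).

aab->b; bbb->a

  | aaab => ab
  | bbbb => ab
  | baba
  | bbaaa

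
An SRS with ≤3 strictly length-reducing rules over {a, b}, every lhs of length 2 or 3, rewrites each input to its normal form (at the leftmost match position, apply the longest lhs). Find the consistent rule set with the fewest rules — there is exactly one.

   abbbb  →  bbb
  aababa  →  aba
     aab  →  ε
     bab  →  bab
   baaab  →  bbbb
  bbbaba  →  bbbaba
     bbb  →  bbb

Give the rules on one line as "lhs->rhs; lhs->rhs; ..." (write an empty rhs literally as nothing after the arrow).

aaa->bb; aab->; abb->b

  | abbbb => bbb
  | aababa => aba
  | aab => ε
  | bab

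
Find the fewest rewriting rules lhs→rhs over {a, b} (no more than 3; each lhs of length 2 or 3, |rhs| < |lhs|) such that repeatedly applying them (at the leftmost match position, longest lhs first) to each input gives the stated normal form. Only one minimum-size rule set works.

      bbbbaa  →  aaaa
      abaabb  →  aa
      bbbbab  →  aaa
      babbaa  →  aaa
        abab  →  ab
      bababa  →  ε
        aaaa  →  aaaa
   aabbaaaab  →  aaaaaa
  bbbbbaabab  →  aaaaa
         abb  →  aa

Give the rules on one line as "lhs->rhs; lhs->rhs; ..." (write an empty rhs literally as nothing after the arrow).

  | bbbbaa => abbaa => aaaa
  | abaabb => aabb => aab => aa
  | bbbbab => abbab => aaab => aaa
  | babbaa => bbaa => aaa

aab->aa; ba->; bb->a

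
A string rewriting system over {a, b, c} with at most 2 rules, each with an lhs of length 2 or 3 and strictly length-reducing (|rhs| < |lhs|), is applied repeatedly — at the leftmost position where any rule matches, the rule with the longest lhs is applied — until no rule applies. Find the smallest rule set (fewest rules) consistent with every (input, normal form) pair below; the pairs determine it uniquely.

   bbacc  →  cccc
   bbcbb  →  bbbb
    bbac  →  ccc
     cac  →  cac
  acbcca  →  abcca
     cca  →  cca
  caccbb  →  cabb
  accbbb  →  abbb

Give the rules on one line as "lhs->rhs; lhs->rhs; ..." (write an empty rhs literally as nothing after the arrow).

bba->cc; cb->b

  | bbacc => cccc
  | bbcbb => bbbb
  | bbac => ccc
  | cac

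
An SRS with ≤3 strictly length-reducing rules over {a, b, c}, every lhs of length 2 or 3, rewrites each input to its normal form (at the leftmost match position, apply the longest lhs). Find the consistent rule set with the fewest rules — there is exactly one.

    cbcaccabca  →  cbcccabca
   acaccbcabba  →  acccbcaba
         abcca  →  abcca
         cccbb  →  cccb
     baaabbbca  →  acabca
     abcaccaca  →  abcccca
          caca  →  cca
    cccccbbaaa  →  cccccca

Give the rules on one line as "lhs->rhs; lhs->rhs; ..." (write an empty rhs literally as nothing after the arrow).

baa->ac; bb->b; cac->cc

  | cbcaccabca => cbcccabca
  | acaccbcabba => acccbcabba => acccbcaba
  | abcca
  | cccbb => cccb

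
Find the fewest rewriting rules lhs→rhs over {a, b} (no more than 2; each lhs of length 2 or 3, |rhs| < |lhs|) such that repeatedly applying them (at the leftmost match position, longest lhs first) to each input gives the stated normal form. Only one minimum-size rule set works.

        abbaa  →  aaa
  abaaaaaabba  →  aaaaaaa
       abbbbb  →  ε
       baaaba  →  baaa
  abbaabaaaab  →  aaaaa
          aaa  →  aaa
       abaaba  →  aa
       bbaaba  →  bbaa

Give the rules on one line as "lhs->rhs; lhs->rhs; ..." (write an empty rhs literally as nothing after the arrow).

  | abbaa => aaa
  | abaaaaaabba => aaaaaabba => aaaaaaa
  | abbbbb => abbb => ab => ε
  | baaaba => baaa

ab->; abb->a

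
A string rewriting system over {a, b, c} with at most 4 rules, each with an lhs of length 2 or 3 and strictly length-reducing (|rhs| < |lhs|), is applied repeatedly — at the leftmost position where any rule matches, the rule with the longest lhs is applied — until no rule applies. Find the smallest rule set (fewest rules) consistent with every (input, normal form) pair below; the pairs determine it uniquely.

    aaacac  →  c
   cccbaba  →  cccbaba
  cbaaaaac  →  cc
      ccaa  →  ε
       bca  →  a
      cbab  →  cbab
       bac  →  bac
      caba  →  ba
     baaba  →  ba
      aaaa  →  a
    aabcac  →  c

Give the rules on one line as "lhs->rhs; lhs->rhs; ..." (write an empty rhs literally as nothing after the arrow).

  | aaacac => cacac => cac => c
  | cccbaba
  | cbaaaaac => cbcaaac => caaac => aac => cc
  | ccaa => ca => ε

aa->c; bc->; ca->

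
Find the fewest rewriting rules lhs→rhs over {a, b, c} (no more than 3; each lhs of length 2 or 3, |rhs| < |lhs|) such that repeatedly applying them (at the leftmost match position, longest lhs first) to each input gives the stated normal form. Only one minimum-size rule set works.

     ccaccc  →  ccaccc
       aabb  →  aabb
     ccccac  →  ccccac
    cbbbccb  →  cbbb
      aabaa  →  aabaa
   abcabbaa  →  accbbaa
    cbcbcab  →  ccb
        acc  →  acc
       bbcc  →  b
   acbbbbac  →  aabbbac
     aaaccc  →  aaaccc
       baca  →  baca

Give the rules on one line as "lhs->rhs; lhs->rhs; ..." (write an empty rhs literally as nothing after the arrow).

  | ccaccc
  | aabb
  | ccccac
  | cbbbccb => cbbb

acb->aa; bca->cc; bcc->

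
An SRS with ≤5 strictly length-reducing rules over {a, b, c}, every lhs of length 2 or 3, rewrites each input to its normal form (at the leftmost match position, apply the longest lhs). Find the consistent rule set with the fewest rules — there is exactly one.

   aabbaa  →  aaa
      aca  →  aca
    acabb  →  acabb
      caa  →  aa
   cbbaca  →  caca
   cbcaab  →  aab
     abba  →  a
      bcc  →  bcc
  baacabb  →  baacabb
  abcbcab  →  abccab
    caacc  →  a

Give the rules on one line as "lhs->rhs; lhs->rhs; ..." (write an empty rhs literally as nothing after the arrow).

acc->; bba->; caa->aa; cb->c

  | aabbaa => aaa
  | aca
  | acabb
  | caa => aa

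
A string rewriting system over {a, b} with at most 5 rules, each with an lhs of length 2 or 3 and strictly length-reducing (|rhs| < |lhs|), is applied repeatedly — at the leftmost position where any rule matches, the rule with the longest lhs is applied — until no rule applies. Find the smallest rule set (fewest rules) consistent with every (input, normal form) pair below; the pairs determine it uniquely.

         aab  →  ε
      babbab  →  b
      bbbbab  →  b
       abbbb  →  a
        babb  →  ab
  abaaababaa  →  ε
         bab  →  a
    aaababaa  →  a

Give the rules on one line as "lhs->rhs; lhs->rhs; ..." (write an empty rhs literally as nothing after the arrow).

aa->b; bab->a; bb->; bba->

  | aab => bb => ε
  | babbab => abab => aa => b
  | bbbbab => bbab => b
  | abbbb => abb => a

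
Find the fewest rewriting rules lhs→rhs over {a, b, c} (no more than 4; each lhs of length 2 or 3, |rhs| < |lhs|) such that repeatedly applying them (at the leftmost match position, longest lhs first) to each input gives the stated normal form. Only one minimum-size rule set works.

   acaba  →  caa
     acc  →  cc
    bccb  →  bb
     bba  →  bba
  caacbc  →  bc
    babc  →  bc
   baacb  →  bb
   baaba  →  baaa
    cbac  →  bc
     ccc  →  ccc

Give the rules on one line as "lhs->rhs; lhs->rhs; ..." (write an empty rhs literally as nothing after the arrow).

  | acaba => caba => caa
  | acc => cc
  | bccb => bcb => bb
  | bba

ab->a; ac->c; cb->b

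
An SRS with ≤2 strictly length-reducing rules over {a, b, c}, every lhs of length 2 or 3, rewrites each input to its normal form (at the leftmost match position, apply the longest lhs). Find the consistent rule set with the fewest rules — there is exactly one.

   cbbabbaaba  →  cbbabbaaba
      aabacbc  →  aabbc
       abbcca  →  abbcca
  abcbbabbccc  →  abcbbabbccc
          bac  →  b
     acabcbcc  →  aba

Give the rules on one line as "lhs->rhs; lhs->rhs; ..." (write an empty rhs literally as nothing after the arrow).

  | cbbabbaaba
  | aabacbc => aabbc
  | abbcca
  | abcbbabbccc

ac->; cbc->aa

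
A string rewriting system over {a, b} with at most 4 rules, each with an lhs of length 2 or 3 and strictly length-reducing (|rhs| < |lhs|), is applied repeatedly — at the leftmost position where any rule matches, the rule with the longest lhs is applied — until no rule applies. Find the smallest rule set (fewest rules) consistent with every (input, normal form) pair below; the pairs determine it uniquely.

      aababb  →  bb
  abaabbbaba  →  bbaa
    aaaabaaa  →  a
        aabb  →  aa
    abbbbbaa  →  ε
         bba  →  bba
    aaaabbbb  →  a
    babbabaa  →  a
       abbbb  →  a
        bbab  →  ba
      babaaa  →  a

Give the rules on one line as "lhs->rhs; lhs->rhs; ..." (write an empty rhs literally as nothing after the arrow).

  | aababb => aaabb => bb
  | abaabbbaba => aaabbbaba => bbbaba => bbaa
  | aaaabaaa => abaaa => aaaa => a
  | aabb => aab => aa

aaa->; ab->a; bab->a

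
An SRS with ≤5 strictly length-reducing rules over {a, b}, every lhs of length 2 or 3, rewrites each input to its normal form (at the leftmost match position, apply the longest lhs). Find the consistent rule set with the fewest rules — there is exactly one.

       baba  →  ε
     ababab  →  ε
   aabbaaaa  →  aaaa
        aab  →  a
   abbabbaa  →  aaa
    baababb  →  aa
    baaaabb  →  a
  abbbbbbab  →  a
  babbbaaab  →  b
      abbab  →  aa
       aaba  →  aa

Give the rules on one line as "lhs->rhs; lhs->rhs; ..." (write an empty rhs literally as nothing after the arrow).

aab->a; ab->; abb->aa; ba->

  | baba => ba => ε
  | ababab => abab => ab => ε
  | aabbaaaa => abaaaa => aaaa
  | aab => a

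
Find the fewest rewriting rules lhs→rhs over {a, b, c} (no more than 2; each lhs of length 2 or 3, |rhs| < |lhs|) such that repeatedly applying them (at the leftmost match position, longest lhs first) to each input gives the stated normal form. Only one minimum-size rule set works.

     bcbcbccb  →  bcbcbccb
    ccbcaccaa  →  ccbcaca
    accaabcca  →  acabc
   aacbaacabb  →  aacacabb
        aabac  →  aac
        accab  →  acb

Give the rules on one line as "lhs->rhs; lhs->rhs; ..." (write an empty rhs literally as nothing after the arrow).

  | bcbcbccb
  | ccbcaccaa => ccbcaca
  | accaabcca => acabcca => acabc
  | aacbaacabb => aacacabb

ba->; cca->c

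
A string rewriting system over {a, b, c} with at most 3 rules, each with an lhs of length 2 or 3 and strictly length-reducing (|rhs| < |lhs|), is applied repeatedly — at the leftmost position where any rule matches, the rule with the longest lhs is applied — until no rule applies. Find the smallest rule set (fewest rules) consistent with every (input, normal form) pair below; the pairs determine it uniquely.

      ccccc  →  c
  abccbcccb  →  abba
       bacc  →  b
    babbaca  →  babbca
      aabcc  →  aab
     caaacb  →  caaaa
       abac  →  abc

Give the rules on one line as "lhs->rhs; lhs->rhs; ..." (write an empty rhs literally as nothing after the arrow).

bac->bc; cb->a; cc->

  | ccccc => ccc => c
  | abccbcccb => abbcccb => abbcb => abba
  | bacc => bcc => b
  | babbaca => babbca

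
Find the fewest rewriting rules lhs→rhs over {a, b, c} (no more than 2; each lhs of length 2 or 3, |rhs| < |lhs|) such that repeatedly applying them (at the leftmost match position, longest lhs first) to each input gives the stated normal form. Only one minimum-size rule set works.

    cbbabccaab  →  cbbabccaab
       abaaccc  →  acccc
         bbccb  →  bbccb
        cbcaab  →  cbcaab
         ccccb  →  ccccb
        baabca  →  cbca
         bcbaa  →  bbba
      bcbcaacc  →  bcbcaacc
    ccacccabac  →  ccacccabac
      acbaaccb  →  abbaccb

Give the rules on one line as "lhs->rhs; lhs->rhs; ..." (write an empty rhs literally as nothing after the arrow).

  | cbbabccaab
  | abaaccc => acccc
  | bbccb
  | cbcaab

baa->c; cba->bb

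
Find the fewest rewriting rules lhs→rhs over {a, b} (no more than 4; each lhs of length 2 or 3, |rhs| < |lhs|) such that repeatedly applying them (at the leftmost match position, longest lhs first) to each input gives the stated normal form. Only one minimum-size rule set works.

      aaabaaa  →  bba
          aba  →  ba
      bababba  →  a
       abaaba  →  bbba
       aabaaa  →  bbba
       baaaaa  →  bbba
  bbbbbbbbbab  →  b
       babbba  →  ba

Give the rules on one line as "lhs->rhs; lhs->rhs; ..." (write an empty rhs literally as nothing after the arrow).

aa->b; ab->b; abb->; bab->ab

  | aaabaaa => babaaa => abaaa => baaa => bba
  | aba => ba
  | bababba => ababba => babba => abba => a
  | abaaba => baaba => bbba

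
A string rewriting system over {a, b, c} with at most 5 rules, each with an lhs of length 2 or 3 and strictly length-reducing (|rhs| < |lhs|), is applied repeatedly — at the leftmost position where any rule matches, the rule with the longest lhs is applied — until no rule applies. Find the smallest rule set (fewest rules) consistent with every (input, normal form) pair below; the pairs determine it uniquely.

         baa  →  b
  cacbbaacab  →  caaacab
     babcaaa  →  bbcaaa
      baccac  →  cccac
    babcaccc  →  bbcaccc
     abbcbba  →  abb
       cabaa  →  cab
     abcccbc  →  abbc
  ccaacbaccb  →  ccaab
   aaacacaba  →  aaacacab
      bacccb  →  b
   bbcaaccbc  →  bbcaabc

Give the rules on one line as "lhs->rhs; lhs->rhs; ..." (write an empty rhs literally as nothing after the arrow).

  | baa => ba => b
  | cacbbaacab => caaacab
  | babcaaa => bbcaaa
  | baccac => cccac

ba->b; bac->cc; cb->b; cbb->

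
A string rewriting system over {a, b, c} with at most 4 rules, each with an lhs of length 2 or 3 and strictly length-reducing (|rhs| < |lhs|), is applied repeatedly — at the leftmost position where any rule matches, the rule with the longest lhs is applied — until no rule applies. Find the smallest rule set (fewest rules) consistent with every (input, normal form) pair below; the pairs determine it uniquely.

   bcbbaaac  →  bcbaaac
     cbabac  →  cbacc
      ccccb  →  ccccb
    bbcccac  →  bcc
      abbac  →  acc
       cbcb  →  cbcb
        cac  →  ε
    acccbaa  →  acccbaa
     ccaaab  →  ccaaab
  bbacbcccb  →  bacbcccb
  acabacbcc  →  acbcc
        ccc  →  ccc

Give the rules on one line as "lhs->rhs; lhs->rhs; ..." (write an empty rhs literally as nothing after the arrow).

aba->ac; bb->b; cac->

  | bcbbaaac => bcbaaac
  | cbabac => cbacc
  | ccccb
  | bbcccac => bcccac => bcc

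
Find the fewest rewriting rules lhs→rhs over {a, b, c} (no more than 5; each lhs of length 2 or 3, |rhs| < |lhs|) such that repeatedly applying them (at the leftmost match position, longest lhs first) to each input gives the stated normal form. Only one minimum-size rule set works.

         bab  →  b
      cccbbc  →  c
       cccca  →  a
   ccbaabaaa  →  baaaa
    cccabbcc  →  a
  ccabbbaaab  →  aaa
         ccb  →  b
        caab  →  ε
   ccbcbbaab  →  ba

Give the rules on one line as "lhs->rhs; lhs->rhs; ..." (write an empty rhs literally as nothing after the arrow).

  | bab => b
  | cccbbc => cbbc => cac => c
  | cccca => cca => a
  | ccbaabaaa => baabaaa => baaaa

ab->; bb->a; ca->; cc->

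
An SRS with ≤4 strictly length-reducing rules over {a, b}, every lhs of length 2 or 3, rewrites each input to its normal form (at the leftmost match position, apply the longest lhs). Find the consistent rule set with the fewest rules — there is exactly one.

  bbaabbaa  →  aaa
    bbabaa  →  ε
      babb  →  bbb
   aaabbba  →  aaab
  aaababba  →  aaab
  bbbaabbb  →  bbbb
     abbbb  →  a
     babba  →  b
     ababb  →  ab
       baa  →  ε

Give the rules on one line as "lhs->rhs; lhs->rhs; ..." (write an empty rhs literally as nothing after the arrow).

  | bbaabbaa => abbaa => aaa
  | bbabaa => baa => ε
  | babb => bbb
  | aaabbba => aaaba => aaab

abb->a; ba->b; baa->; bba->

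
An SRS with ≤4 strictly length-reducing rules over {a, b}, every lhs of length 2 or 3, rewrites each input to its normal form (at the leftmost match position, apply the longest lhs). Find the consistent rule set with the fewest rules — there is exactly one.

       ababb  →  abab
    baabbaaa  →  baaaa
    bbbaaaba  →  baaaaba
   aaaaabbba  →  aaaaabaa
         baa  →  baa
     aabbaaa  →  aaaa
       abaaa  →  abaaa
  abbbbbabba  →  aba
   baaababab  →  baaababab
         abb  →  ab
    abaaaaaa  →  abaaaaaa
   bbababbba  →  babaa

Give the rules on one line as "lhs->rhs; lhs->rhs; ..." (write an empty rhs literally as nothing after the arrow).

  | ababb => abab
  | baabbaaa => baaaa
  | bbbaaaba => baaaaba
  | aaaaabbba => aaaaabaa

bb->b; bba->; bbb->ba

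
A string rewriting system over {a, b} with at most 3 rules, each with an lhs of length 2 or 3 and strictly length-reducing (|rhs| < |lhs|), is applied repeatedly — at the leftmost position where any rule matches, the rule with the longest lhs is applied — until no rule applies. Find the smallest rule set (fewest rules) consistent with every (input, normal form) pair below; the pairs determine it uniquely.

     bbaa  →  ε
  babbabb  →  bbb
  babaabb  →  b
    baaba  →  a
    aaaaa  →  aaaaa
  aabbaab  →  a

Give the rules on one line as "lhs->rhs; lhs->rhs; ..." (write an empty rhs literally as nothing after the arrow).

  | bbaa => ba => ε
  | babbabb => bbabb => bbb
  | babaabb => baabb => abb => b
  | baaba => aba => a

ab->; ba->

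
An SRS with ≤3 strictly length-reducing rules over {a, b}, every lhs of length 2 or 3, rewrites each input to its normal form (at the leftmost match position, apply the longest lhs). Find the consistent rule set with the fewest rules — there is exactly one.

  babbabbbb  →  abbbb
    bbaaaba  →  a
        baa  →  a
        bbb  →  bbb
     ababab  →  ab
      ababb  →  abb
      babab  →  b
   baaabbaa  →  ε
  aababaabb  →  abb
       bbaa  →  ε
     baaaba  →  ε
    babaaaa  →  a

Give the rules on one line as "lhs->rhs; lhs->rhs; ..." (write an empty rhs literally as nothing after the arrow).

aa->; ba->; bba->a

  | babbabbbb => bbabbbb => abbbb
  | bbaaaba => aaaba => aba => a
  | baa => a
  | bbb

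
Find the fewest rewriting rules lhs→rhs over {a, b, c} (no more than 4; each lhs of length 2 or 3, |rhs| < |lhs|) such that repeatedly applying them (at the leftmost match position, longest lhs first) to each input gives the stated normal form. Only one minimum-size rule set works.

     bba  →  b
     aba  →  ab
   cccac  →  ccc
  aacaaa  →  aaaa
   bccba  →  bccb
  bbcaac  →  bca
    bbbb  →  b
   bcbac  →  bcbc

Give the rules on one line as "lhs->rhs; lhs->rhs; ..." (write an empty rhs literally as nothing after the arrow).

ac->; ba->b; bb->b

  | bba => ba => b
  | aba => ab
  | cccac => ccc
  | aacaaa => aaaa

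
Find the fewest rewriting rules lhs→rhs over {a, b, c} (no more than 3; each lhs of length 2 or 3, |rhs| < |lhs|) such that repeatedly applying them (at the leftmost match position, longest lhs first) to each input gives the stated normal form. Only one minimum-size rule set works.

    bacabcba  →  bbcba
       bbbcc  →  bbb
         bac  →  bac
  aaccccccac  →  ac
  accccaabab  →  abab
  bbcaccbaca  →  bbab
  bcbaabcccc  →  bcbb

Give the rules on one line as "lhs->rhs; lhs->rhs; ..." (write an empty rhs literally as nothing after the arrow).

aa->; ca->a; cc->

  | bacabcba => baabcba => bbcba
  | bbbcc => bbb
  | bac
  | aaccccccac => ccccccac => ccccac => ccac => ac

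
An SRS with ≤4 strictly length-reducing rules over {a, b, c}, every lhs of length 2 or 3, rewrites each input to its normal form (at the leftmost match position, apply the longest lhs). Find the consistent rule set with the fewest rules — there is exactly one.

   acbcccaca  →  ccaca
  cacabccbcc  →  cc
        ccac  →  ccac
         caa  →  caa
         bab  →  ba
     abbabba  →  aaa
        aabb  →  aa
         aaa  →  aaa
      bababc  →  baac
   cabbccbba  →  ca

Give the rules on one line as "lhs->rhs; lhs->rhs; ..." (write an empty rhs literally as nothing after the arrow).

ab->a; acc->; cb->c

  | acbcccaca => accccaca => ccaca
  | cacabccbcc => cacaccbcc => cacbcc => caccc => cc
  | ccac
  | caa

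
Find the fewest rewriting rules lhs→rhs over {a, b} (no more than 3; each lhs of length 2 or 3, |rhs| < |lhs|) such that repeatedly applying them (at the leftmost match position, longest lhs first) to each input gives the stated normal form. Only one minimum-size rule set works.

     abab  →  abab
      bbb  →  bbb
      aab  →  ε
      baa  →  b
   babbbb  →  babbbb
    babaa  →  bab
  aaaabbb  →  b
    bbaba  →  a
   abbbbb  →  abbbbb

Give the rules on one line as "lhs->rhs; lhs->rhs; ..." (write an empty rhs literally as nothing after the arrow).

aab->; baa->b; bba->aa

  | abab
  | bbb
  | aab => ε
  | baa => b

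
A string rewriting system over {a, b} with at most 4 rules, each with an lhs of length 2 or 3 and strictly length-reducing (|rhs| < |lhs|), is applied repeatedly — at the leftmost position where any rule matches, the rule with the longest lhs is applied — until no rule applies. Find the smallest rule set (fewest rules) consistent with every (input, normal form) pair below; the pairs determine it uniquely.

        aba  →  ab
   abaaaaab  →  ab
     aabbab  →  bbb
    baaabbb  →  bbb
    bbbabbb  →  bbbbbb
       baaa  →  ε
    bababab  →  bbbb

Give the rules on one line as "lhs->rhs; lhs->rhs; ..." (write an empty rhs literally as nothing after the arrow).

  | aba => ab
  | abaaaaab => aaaaab => aaab => ab
  | aabbab => bbab => bbb
  | baaabbb => aabbb => bbb

aa->; ba->b; baa->a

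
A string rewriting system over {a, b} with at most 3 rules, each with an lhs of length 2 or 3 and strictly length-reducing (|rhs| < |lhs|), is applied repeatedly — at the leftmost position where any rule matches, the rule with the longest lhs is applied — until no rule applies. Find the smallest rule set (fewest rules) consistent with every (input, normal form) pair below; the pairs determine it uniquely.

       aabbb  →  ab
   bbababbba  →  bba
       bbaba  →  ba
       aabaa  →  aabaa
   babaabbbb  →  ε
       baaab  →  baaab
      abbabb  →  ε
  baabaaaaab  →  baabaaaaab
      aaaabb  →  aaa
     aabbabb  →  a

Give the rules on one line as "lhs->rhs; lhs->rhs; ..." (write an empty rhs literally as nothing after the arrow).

abb->; bab->

  | aabbb => ab
  | bbababbba => babbba => bba
  | bbaba => ba
  | aabaa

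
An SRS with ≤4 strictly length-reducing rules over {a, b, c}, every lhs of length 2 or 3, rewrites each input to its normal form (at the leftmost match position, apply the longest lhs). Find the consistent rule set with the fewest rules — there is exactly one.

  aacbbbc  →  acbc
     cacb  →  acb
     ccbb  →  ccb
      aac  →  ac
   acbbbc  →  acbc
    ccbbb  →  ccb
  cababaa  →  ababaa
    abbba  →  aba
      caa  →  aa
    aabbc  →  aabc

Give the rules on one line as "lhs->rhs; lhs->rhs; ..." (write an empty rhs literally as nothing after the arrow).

  | aacbbbc => acbbbc => acbbc => acbc
  | cacb => acb
  | ccbb => ccb
  | aac => ac

aac->ac; bb->b; ca->a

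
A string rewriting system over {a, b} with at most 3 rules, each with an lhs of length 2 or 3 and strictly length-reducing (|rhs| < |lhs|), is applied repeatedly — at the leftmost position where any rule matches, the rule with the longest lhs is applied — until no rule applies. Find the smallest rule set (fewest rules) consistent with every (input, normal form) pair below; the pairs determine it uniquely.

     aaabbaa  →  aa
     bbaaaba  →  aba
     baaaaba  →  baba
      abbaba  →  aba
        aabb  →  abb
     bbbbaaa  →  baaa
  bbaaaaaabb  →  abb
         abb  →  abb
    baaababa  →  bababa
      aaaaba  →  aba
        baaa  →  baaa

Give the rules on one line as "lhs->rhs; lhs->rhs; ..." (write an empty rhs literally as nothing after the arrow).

  | aaabbaa => aabbaa => abbaa => aa
  | bbaaaba => aaba => aba
  | baaaaba => baaaba => baaba => baba
  | abbaba => aba

aab->ab; bba->; bbb->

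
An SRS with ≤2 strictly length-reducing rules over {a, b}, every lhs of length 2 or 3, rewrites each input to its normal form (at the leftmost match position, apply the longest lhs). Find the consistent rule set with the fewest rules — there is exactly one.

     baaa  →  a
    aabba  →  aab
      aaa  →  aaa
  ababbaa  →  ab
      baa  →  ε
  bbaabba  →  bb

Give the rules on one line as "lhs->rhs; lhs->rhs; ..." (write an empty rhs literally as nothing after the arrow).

  | baaa => a
  | aabba => aab
  | aaa
  | ababbaa => abbaa => ab

ba->; baa->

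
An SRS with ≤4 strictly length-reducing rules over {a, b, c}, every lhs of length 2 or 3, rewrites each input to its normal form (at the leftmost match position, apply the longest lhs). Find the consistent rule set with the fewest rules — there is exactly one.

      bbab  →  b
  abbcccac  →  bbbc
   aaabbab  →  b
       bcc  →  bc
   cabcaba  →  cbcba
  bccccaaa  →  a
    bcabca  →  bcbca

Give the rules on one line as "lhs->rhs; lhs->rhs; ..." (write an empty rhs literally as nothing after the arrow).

ab->b; bba->; cc->c; cca->b

  | bbab => b
  | abbcccac => bbcccac => bbccac => bbbc
  | aaabbab => aabbab => abbab => bbab => b
  | bcc => bc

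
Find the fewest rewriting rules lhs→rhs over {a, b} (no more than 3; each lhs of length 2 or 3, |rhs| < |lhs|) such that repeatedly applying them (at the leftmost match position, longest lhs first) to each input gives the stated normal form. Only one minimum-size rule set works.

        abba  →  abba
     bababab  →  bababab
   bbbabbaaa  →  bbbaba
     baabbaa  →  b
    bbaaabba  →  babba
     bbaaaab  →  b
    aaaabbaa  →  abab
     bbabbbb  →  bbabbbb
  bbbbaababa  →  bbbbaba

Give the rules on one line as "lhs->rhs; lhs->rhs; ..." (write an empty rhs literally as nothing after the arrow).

  | abba
  | bababab
  | bbbabbaaa => bbbaba
  | baabbaa => bbaa => b

aaa->ab; baa->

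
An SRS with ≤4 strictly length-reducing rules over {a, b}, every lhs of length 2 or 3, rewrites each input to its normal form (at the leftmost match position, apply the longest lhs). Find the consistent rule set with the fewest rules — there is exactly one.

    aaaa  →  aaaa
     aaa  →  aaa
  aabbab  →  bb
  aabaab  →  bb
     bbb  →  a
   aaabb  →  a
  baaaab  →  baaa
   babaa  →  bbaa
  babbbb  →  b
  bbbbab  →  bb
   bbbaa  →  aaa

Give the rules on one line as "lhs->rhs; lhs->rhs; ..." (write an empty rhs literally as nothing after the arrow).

  | aaaa
  | aaa
  | aabbab => abab => bb
  | aabaab => abab => bb

ab->; aba->b; bab->bb; bbb->a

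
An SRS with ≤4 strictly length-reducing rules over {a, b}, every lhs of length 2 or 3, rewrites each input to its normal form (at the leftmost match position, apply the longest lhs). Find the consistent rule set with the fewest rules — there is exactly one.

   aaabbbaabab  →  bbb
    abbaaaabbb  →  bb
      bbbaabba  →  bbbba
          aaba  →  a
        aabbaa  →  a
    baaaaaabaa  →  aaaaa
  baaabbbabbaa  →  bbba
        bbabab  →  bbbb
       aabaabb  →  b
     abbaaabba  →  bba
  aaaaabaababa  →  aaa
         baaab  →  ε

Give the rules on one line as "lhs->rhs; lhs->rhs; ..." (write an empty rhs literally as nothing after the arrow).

aab->; ab->b; baa->a

  | aaabbbaabab => abbaabab => bbaabab => babab => bbab => bbb
  | abbaaaabbb => bbaaaabbb => baaabbb => aabbb => bb
  | bbbaabba => bbabba => bbbba
  | aaba => a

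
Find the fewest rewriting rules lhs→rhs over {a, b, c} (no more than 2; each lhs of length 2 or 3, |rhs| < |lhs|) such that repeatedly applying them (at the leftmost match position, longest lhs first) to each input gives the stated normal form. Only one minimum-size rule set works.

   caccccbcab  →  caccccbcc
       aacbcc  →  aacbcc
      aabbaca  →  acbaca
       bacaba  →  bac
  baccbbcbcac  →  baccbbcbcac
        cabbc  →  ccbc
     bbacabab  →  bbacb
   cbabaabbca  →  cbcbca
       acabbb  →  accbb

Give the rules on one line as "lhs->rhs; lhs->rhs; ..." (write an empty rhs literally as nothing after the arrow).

ab->c; aba->

  | caccccbcab => caccccbcc
  | aacbcc
  | aabbaca => acbaca
  | bacaba => bac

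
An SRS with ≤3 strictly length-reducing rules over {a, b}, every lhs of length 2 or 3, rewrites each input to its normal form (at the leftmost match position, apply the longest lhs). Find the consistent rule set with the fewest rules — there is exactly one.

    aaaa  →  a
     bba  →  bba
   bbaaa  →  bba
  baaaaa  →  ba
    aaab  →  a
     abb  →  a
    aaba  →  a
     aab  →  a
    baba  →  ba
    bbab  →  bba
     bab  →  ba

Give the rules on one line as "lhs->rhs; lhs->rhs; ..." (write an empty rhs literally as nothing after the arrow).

aa->a; ab->a

  | aaaa => aaa => aa => a
  | bba
  | bbaaa => bbaa => bba
  | baaaaa => baaaa => baaa => baa => ba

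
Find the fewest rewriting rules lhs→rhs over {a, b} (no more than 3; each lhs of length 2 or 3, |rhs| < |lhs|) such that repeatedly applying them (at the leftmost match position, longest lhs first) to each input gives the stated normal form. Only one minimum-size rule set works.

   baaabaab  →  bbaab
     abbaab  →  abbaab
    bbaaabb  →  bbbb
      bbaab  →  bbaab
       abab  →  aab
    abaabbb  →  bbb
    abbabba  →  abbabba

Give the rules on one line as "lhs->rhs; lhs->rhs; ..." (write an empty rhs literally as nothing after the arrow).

aaa->; aba->aa

  | baaabaab => bbaab
  | abbaab
  | bbaaabb => bbbb
  | bbaab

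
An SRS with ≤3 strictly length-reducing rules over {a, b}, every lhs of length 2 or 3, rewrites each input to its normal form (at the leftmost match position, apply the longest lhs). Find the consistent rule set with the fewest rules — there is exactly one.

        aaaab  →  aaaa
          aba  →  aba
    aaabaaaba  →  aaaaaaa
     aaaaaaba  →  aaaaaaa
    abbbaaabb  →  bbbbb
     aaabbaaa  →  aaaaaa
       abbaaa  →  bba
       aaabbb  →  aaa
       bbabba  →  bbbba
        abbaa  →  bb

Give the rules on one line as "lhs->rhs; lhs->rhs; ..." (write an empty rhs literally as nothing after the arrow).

  | aaaab => aaaa
  | aba
  | aaabaaaba => aaaaaaba => aaaaaaa
  | aaaaaaba => aaaaaaa

aab->aa; abb->bb; baa->b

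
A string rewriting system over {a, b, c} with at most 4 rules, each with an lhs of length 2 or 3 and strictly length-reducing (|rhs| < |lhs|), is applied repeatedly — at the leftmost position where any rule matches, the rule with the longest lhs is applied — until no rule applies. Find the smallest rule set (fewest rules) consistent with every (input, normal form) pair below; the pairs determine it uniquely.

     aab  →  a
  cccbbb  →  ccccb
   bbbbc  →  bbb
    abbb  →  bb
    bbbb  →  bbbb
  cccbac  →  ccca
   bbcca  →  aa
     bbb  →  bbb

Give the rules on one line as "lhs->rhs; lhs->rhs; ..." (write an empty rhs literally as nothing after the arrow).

  | aab => a
  | cccbbb => ccccb
  | bbbbc => bbba => bbb
  | abbb => bb

ab->; ba->b; bc->a; cbb->cc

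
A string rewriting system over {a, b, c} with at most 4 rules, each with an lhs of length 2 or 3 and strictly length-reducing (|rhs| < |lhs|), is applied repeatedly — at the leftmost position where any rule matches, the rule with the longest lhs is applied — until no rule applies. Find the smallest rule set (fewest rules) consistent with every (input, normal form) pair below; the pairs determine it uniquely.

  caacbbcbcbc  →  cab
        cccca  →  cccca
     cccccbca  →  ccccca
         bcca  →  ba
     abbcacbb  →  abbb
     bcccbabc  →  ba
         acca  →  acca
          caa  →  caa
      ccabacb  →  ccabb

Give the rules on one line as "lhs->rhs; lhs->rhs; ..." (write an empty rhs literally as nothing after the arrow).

acb->b; bc->; bcc->b

  | caacbbcbcbc => cabbcbcbc => cabbcbc => cabbc => cab
  | cccca
  | cccccbca => ccccca
  | bcca => ba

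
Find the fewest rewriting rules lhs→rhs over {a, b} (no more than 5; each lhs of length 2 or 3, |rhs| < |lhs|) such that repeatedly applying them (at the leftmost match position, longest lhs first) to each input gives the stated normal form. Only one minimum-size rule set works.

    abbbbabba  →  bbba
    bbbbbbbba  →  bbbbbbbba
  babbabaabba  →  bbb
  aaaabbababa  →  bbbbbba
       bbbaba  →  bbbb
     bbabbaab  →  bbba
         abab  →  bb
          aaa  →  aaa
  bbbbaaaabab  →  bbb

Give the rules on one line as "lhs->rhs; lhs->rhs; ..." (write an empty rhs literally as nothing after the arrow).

aab->bb; ab->a; aba->b; baa->a

  | abbbbabba => abbbabba => abbabba => ababba => bbba
  | bbbbbbbba
  | babbabaabba => bababaabba => bbbaabba => bbabba => bbaba => bbb
  | aaaabbababa => aabbbababa => bbbbababa => bbbbbba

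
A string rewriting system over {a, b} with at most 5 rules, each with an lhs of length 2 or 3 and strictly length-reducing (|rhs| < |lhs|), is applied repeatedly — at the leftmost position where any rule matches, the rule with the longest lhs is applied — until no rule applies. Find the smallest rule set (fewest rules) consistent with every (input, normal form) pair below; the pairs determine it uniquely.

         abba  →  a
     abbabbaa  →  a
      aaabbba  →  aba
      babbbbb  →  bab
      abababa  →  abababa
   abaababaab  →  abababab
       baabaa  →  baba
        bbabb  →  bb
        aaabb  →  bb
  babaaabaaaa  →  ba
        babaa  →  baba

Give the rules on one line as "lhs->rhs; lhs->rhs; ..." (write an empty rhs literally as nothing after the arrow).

aa->a; aaa->; bba->; bbb->ab

  | abba => a
  | abbabbaa => abbaa => aa => a
  | aaabbba => bbba => aba
  | babbbbb => baabbb => babbb => baab => bab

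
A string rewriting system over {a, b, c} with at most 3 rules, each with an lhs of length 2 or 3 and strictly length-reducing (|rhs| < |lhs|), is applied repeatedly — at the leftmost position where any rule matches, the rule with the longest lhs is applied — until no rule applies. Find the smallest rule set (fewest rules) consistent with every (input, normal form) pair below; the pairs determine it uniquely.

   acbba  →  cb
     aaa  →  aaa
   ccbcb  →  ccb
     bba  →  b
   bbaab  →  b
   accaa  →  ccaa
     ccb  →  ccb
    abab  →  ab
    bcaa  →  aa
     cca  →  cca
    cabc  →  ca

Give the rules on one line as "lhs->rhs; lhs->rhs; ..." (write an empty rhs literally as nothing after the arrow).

ac->c; ba->; bc->

  | acbba => cbba => cb
  | aaa
  | ccbcb => ccb
  | bba => b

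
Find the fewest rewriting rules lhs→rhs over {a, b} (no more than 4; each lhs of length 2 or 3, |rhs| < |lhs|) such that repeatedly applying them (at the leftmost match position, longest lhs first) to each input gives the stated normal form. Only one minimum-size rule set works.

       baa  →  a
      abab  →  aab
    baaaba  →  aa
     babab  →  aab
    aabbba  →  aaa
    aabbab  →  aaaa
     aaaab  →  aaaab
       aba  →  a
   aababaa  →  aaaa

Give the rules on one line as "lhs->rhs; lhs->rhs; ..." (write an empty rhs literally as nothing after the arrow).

ba->; bab->ab; bb->a; bba->ab

  | baa => a
  | abab => aab
  | baaaba => aaba => aa
  | babab => abab => aab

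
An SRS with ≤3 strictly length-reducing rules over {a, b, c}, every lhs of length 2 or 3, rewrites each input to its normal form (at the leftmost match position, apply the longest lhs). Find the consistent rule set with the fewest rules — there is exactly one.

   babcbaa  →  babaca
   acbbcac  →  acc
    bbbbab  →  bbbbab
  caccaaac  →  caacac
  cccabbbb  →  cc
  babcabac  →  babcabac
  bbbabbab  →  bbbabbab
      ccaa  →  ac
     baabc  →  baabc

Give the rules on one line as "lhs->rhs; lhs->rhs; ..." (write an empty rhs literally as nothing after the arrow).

cb->c; cba->ac; cca->cb

  | babcbaa => babaca
  | acbbcac => acbcac => accac => acbc => acc
  | bbbbab
  | caccaaac => cacbaac => caacac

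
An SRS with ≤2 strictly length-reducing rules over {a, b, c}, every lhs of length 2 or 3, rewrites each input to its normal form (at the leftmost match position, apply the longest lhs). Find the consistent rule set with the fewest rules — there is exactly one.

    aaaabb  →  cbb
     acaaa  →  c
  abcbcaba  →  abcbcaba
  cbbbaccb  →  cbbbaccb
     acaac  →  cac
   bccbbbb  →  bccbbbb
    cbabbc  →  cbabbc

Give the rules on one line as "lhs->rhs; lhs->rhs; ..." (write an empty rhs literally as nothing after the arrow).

aa->c; caa->aa

  | aaaabb => caabb => aabb => cbb
  | acaaa => aaaa => caa => aa => c
  | abcbcaba
  | cbbbaccb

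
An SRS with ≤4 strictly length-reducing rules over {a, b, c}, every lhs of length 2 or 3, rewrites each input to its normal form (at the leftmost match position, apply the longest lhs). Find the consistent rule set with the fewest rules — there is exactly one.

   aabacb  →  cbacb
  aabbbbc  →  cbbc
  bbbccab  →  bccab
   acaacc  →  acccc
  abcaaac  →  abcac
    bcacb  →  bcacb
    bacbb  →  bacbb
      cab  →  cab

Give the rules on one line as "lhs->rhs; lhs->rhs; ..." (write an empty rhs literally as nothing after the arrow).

  | aabacb => cbacb
  | aabbbbc => cbbbbc => cbbc
  | bbbccab => bccab
  | acaacc => acccc

aa->c; aaa->a; bbb->b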